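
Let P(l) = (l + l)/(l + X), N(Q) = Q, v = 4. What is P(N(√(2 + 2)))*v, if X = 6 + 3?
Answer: 16/11 ≈ 1.4545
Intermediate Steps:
X = 9
P(l) = 2*l/(9 + l) (P(l) = (l + l)/(l + 9) = (2*l)/(9 + l) = 2*l/(9 + l))
P(N(√(2 + 2)))*v = (2*√(2 + 2)/(9 + √(2 + 2)))*4 = (2*√4/(9 + √4))*4 = (2*2/(9 + 2))*4 = (2*2/11)*4 = (2*2*(1/11))*4 = (4/11)*4 = 16/11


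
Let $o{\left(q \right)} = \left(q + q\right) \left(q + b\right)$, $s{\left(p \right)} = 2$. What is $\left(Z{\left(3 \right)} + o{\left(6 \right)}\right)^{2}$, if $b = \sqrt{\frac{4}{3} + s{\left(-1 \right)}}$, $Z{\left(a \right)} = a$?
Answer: $6105 + 600 \sqrt{30} \approx 9391.3$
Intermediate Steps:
$b = \frac{\sqrt{30}}{3}$ ($b = \sqrt{\frac{4}{3} + 2} = \sqrt{\frac{10}{3}} = \frac{\sqrt{30}}{3} \approx 1.8257$)
$o{\left(q \right)} = 2 q \left(q + \frac{\sqrt{30}}{3}\right)$ ($o{\left(q \right)} = \left(q + q\right) \left(q + \frac{\sqrt{30}}{3}\right) = 2 q \left(q + \frac{\sqrt{30}}{3}\right)$)
$\left(Z{\left(3 \right)} + o{\left(6 \right)}\right)^{2} = \left(3 + \frac{2}{3} \cdot 6 \left(\sqrt{30} + 3 \cdot 6\right)\right)^{2} = \left(3 + \frac{2}{3} \cdot 6 \left(\sqrt{30} + 18\right)\right)^{2} = \left(3 + \frac{2}{3} \cdot 6 \left(18 + \sqrt{30}\right)\right)^{2} = \left(3 + \left(72 + 4 \sqrt{30}\right)\right)^{2} = \left(75 + 4 \sqrt{30}\right)^{2}$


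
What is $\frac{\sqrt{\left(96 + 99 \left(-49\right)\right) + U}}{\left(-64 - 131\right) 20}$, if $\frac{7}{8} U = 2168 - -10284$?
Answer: $- \frac{\sqrt{464317}}{27300} \approx -0.02496$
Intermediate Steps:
$U = \frac{99616}{7}$ ($U = \frac{8 \left(2168 - -10284\right)}{7} = \frac{8 \left(2168 + 10284\right)}{7} = \frac{8}{7} \cdot 12452 = \frac{99616}{7} \approx 14231.0$)
$\frac{\sqrt{\left(96 + 99 \left(-49\right)\right) + U}}{\left(-64 - 131\right) 20} = \frac{\sqrt{\left(96 + 99 \left(-49\right)\right) + \frac{99616}{7}}}{\left(-64 - 131\right) 20} = \frac{\sqrt{\left(96 - 4851\right) + \frac{99616}{7}}}{\left(-195\right) 20} = \frac{\sqrt{-4755 + \frac{99616}{7}}}{-3900} = \sqrt{\frac{66331}{7}} \left(- \frac{1}{3900}\right) = \frac{\sqrt{464317}}{7} \left(- \frac{1}{3900}\right) = - \frac{\sqrt{464317}}{27300}$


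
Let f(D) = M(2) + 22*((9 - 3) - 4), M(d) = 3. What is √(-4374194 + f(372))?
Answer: I*√4374147 ≈ 2091.4*I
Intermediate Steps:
f(D) = 47 (f(D) = 3 + 22*((9 - 3) - 4) = 3 + 22*(6 - 4) = 3 + 22*2 = 3 + 44 = 47)
√(-4374194 + f(372)) = √(-4374194 + 47) = √(-4374147) = I*√4374147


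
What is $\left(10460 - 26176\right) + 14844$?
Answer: $-872$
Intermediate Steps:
$\left(10460 - 26176\right) + 14844 = -15716 + 14844 = -872$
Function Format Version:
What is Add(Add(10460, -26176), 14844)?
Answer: -872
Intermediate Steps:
Add(Add(10460, -26176), 14844) = Add(-15716, 14844) = -872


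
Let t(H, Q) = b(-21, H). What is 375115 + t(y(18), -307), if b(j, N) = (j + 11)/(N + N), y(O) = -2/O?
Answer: 375160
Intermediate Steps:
b(j, N) = (11 + j)/(2*N) (b(j, N) = (11 + j)/((2*N)) = (11 + j)*(1/(2*N)) = (11 + j)/(2*N))
t(H, Q) = -5/H (t(H, Q) = (11 - 21)/(2*H) = (½)*(-10)/H = -5/H)
375115 + t(y(18), -307) = 375115 - 5/((-2/18)) = 375115 - 5/((-2*1/18)) = 375115 - 5/(-⅑) = 375115 - 5*(-9) = 375115 + 45 = 375160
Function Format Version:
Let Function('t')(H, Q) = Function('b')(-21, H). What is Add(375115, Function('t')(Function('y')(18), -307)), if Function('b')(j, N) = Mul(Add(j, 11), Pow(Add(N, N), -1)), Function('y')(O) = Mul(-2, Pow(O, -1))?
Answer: 375160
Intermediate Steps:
Function('b')(j, N) = Mul(Rational(1, 2), Pow(N, -1), Add(11, j)) (Function('b')(j, N) = Mul(Add(11, j), Pow(Mul(2, N), -1)) = Mul(Add(11, j), Mul(Rational(1, 2), Pow(N, -1))) = Mul(Rational(1, 2), Pow(N, -1), Add(11, j)))
Function('t')(H, Q) = Mul(-5, Pow(H, -1)) (Function('t')(H, Q) = Mul(Rational(1, 2), Pow(H, -1), Add(11, -21)) = Mul(Rational(1, 2), Pow(H, -1), -10) = Mul(-5, Pow(H, -1)))
Add(375115, Function('t')(Function('y')(18), -307)) = Add(375115, Mul(-5, Pow(Mul(-2, Pow(18, -1)), -1))) = Add(375115, Mul(-5, Pow(Mul(-2, Rational(1, 18)), -1))) = Add(375115, Mul(-5, Pow(Rational(-1, 9), -1))) = Add(375115, Mul(-5, -9)) = Add(375115, 45) = 375160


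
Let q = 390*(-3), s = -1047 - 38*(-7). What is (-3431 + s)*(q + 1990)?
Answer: -3453840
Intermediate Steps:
s = -781 (s = -1047 - 1*(-266) = -1047 + 266 = -781)
q = -1170
(-3431 + s)*(q + 1990) = (-3431 - 781)*(-1170 + 1990) = -4212*820 = -3453840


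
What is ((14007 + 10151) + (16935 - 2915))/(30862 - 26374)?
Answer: 6363/748 ≈ 8.5067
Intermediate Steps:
((14007 + 10151) + (16935 - 2915))/(30862 - 26374) = (24158 + 14020)/4488 = 38178*(1/4488) = 6363/748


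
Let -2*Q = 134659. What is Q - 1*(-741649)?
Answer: 1348639/2 ≈ 6.7432e+5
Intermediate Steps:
Q = -134659/2 (Q = -1/2*134659 = -134659/2 ≈ -67330.)
Q - 1*(-741649) = -134659/2 - 1*(-741649) = -134659/2 + 741649 = 1348639/2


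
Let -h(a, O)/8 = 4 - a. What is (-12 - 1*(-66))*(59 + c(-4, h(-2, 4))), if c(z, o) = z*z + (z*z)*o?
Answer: -37422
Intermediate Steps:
h(a, O) = -32 + 8*a (h(a, O) = -8*(4 - a) = -32 + 8*a)
c(z, o) = z² + o*z² (c(z, o) = z² + z²*o = z² + o*z²)
(-12 - 1*(-66))*(59 + c(-4, h(-2, 4))) = (-12 - 1*(-66))*(59 + (-4)²*(1 + (-32 + 8*(-2)))) = (-12 + 66)*(59 + 16*(1 + (-32 - 16))) = 54*(59 + 16*(1 - 48)) = 54*(59 + 16*(-47)) = 54*(59 - 752) = 54*(-693) = -37422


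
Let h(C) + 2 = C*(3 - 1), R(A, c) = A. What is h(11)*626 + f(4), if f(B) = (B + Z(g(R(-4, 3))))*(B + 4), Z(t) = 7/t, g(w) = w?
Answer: 12538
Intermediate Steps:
h(C) = -2 + 2*C (h(C) = -2 + C*(3 - 1) = -2 + C*2 = -2 + 2*C)
f(B) = (4 + B)*(-7/4 + B) (f(B) = (B + 7/(-4))*(B + 4) = (B + 7*(-1/4))*(4 + B) = (B - 7/4)*(4 + B) = (-7/4 + B)*(4 + B) = (4 + B)*(-7/4 + B))
h(11)*626 + f(4) = (-2 + 2*11)*626 + (-7 + 4**2 + (9/4)*4) = (-2 + 22)*626 + (-7 + 16 + 9) = 20*626 + 18 = 12520 + 18 = 12538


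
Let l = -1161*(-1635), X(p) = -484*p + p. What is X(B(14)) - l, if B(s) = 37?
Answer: -1916106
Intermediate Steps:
X(p) = -483*p
l = 1898235
X(B(14)) - l = -483*37 - 1*1898235 = -17871 - 1898235 = -1916106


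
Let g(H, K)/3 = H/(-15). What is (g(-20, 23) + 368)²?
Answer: 138384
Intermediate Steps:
g(H, K) = -H/5 (g(H, K) = 3*(H/(-15)) = 3*(H*(-1/15)) = 3*(-H/15) = -H/5)
(g(-20, 23) + 368)² = (-⅕*(-20) + 368)² = (4 + 368)² = 372² = 138384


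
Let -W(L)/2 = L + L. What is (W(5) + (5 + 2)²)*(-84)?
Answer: -2436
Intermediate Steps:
W(L) = -4*L (W(L) = -2*(L + L) = -4*L)
(W(5) + (5 + 2)²)*(-84) = (-4*5 + (5 + 2)²)*(-84) = (-20 + 7²)*(-84) = (-20 + 49)*(-84) = 29*(-84) = -2436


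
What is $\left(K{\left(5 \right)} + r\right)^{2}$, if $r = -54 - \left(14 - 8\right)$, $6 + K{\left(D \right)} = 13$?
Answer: $2809$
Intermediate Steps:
$K{\left(D \right)} = 7$ ($K{\left(D \right)} = -6 + 13 = 7$)
$r = -60$ ($r = -54 - 6 = -60$)
$\left(K{\left(5 \right)} + r\right)^{2} = \left(7 - 60\right)^{2} = \left(-53\right)^{2} = 2809$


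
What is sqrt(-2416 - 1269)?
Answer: I*sqrt(3685) ≈ 60.704*I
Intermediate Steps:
sqrt(-2416 - 1269) = sqrt(-3685) = I*sqrt(3685)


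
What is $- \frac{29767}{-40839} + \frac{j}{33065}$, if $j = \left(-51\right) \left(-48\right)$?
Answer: $\frac{63777631}{79431855} \approx 0.80292$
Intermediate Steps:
$j = 2448$
$- \frac{29767}{-40839} + \frac{j}{33065} = - \frac{29767}{-40839} + \frac{2448}{33065} = \left(-29767\right) \left(- \frac{1}{40839}\right) + 2448 \cdot \frac{1}{33065} = \frac{29767}{40839} + \frac{144}{1945} = \frac{63777631}{79431855}$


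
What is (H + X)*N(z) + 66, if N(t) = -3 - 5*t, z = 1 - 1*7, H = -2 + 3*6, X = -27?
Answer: -231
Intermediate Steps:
H = 16 (H = -2 + 18 = 16)
z = -6 (z = 1 - 7 = -6)
(H + X)*N(z) + 66 = (16 - 27)*(-3 - 5*(-6)) + 66 = -11*(-3 + 30) + 66 = -11*27 + 66 = -297 + 66 = -231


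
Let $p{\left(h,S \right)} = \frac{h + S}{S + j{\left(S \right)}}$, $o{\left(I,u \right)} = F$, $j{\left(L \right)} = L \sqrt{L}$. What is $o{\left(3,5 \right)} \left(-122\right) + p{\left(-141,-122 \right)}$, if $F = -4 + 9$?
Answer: $\frac{- 610 \sqrt{122} + \frac{74157 i}{122}}{\sqrt{122} - i} \approx -609.98 - 0.19358 i$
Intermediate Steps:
$j{\left(L \right)} = L^{\frac{3}{2}}$
$F = 5$
$o{\left(I,u \right)} = 5$
$p{\left(h,S \right)} = \frac{S + h}{S + S^{\frac{3}{2}}}$ ($p{\left(h,S \right)} = \frac{h + S}{S + S^{\frac{3}{2}}} = \frac{S + h}{S + S^{\frac{3}{2}}}$)
$o{\left(3,5 \right)} \left(-122\right) + p{\left(-141,-122 \right)} = 5 \left(-122\right) + \frac{-122 - 141}{-122 + \left(-122\right)^{\frac{3}{2}}} = -610 + \frac{1}{-122 - 122 i \sqrt{122}} \left(-263\right) = -610 - \frac{263}{-122 - 122 i \sqrt{122}}$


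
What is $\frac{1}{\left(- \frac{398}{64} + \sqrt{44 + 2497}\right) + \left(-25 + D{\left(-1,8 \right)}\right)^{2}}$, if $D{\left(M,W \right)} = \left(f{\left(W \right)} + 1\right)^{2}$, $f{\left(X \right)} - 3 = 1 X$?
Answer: $\frac{14494496}{205163818225} - \frac{11264 \sqrt{21}}{205163818225} \approx 7.0397 \cdot 10^{-5}$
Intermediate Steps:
$f{\left(X \right)} = 3 + X$ ($f{\left(X \right)} = 3 + 1 X = 3 + X$)
$D{\left(M,W \right)} = \left(4 + W\right)^{2}$ ($D{\left(M,W \right)} = \left(\left(3 + W\right) + 1\right)^{2} = \left(4 + W\right)^{2}$)
$\frac{1}{\left(- \frac{398}{64} + \sqrt{44 + 2497}\right) + \left(-25 + D{\left(-1,8 \right)}\right)^{2}} = \frac{1}{\left(- \frac{398}{64} + \sqrt{44 + 2497}\right) + \left(-25 + \left(4 + 8\right)^{2}\right)^{2}} = \frac{1}{\left(\left(-398\right) \frac{1}{64} + \sqrt{2541}\right) + \left(-25 + 12^{2}\right)^{2}} = \frac{1}{\left(- \frac{199}{32} + 11 \sqrt{21}\right) + \left(-25 + 144\right)^{2}} = \frac{1}{\left(- \frac{199}{32} + 11 \sqrt{21}\right) + 119^{2}} = \frac{1}{\left(- \frac{199}{32} + 11 \sqrt{21}\right) + 14161} = \frac{1}{\frac{452953}{32} + 11 \sqrt{21}}$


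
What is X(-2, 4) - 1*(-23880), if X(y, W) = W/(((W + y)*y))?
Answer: 23879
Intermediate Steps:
X(y, W) = W/(y*(W + y)) (X(y, W) = W/((y*(W + y))) = W*(1/(y*(W + y))) = W/(y*(W + y)))
X(-2, 4) - 1*(-23880) = 4/(-2*(4 - 2)) - 1*(-23880) = 4*(-1/2)/2 + 23880 = 4*(-1/2)*(1/2) + 23880 = -1 + 23880 = 23879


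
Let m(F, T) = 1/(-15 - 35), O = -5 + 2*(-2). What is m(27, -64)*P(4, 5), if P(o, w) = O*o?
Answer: 18/25 ≈ 0.72000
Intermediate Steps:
O = -9 (O = -5 - 4 = -9)
P(o, w) = -9*o
m(F, T) = -1/50 (m(F, T) = 1/(-50) = -1/50)
m(27, -64)*P(4, 5) = -(-9)*4/50 = -1/50*(-36) = 18/25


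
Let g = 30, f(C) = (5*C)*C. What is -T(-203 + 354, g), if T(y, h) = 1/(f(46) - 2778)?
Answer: -1/7802 ≈ -0.00012817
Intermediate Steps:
f(C) = 5*C**2
T(y, h) = 1/7802 (T(y, h) = 1/(5*46**2 - 2778) = 1/(5*2116 - 2778) = 1/(10580 - 2778) = 1/7802)
-T(-203 + 354, g) = -1*1/7802 = -1/7802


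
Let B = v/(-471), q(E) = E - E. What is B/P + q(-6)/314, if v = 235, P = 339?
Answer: -235/159669 ≈ -0.0014718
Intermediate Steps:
q(E) = 0
B = -235/471 (B = 235/(-471) = 235*(-1/471) = -235/471 ≈ -0.49894)
B/P + q(-6)/314 = -235/471/339 + 0/314 = -235/471*1/339 + 0*(1/314) = -235/159669 + 0 = -235/159669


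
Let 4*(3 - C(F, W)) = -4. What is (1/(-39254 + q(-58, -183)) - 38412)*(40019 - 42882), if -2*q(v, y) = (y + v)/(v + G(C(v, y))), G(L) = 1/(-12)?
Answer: 3009039694912615/27361484 ≈ 1.0997e+8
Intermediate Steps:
C(F, W) = 4 (C(F, W) = 3 - ¼*(-4) = 3 + 1 = 4)
G(L) = -1/12
q(v, y) = -(v + y)/(2*(-1/12 + v)) (q(v, y) = -(y + v)/(2*(v - 1/12)) = -(v + y)/(2*(-1/12 + v)))
(1/(-39254 + q(-58, -183)) - 38412)*(40019 - 42882) = (1/(-39254 + 6*(-1*(-58) - 1*(-183))/(-1 + 12*(-58))) - 38412)*(40019 - 42882) = (1/(-39254 + 6*(58 + 183)/(-1 - 696)) - 38412)*(-2863) = (1/(-39254 + 6*241/(-697)) - 38412)*(-2863) = (1/(-39254 + 6*(-1/697)*241) - 38412)*(-2863) = (1/(-39254 - 1446/697) - 38412)*(-2863) = (1/(-27361484/697) - 38412)*(-2863) = (-697/27361484 - 38412)*(-2863) = -1051009324105/27361484*(-2863) = 3009039694912615/27361484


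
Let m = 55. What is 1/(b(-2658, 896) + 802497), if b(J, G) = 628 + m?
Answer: 1/803180 ≈ 1.2451e-6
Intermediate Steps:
b(J, G) = 683 (b(J, G) = 628 + 55 = 683)
1/(b(-2658, 896) + 802497) = 1/(683 + 802497) = 1/803180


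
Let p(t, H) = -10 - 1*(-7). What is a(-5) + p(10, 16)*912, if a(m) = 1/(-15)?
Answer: -41041/15 ≈ -2736.1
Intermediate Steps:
p(t, H) = -3 (p(t, H) = -10 + 7 = -3)
a(m) = -1/15
a(-5) + p(10, 16)*912 = -1/15 - 3*912 = -1/15 - 2736 = -41041/15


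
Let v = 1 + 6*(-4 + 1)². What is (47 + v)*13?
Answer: 1326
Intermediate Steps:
v = 55 (v = 1 + 6*(-3)² = 1 + 6*9 = 1 + 54 = 55)
(47 + v)*13 = (47 + 55)*13 = 102*13 = 1326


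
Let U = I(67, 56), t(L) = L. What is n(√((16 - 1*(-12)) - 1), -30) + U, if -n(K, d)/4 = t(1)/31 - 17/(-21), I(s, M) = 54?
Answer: 32962/651 ≈ 50.633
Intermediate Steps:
n(K, d) = -2192/651 (n(K, d) = -4*(1/31 - 17/(-21)) = -4*(1*(1/31) - 17*(-1/21)) = -4*(1/31 + 17/21) = -4*548/651 = -2192/651)
U = 54
n(√((16 - 1*(-12)) - 1), -30) + U = -2192/651 + 54 = 32962/651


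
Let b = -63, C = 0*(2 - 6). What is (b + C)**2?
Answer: 3969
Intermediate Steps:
C = 0 (C = 0*(-4) = 0)
(b + C)**2 = (-63 + 0)**2 = (-63)**2 = 3969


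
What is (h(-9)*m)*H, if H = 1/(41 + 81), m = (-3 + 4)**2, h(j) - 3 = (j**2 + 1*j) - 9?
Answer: 33/61 ≈ 0.54098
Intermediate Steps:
h(j) = -6 + j + j**2 (h(j) = 3 + ((j**2 + 1*j) - 9) = 3 + ((j**2 + j) - 9) = 3 + ((j + j**2) - 9) = 3 + (-9 + j + j**2) = -6 + j + j**2)
m = 1 (m = 1**2 = 1)
H = 1/122 ≈ 0.0081967
(h(-9)*m)*H = ((-6 - 9 + (-9)**2)*1)*(1/122) = ((-6 - 9 + 81)*1)*(1/122) = (66*1)*(1/122) = 66*(1/122) = 33/61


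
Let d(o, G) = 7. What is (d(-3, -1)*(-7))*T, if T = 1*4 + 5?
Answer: -441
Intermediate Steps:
T = 9 (T = 4 + 5 = 9)
(d(-3, -1)*(-7))*T = (7*(-7))*9 = -49*9 = -441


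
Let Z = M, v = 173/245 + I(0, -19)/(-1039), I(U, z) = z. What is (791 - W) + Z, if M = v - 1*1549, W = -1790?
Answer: 262885162/254555 ≈ 1032.7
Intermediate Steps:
v = 184402/254555 (v = 173/245 - 19/(-1039) = 173*(1/245) - 19*(-1/1039) = 173/245 + 19/1039 = 184402/254555 ≈ 0.72441)
M = -394121293/254555 (M = 184402/254555 - 1*1549 = 184402/254555 - 1549 = -394121293/254555 ≈ -1548.3)
Z = -394121293/254555 ≈ -1548.3
(791 - W) + Z = (791 - 1*(-1790)) - 394121293/254555 = (791 + 1790) - 394121293/254555 = 2581 - 394121293/254555 = 262885162/254555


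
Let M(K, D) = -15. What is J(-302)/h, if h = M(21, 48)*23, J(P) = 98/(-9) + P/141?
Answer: 5512/145935 ≈ 0.037770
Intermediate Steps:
J(P) = -98/9 + P/141 (J(P) = 98*(-⅑) + P*(1/141) = -98/9 + P/141)
h = -345 (h = -15*23 = -345)
J(-302)/h = (-98/9 + (1/141)*(-302))/(-345) = (-98/9 - 302/141)*(-1/345) = -5512/423*(-1/345) = 5512/145935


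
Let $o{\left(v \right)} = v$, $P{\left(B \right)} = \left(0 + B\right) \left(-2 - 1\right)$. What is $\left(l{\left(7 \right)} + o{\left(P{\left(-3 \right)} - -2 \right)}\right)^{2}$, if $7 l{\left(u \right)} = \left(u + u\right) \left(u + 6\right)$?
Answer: $1369$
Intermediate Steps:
$P{\left(B \right)} = - 3 B$ ($P{\left(B \right)} = B \left(-3\right) = - 3 B$)
$l{\left(u \right)} = \frac{2 u \left(6 + u\right)}{7}$ ($l{\left(u \right)} = \frac{\left(u + u\right) \left(u + 6\right)}{7} = \frac{2 u \left(6 + u\right)}{7}$)
$\left(l{\left(7 \right)} + o{\left(P{\left(-3 \right)} - -2 \right)}\right)^{2} = \left(\frac{2}{7} \cdot 7 \left(6 + 7\right) - -11\right)^{2} = \left(\frac{2}{7} \cdot 7 \cdot 13 + \left(9 + 2\right)\right)^{2} = \left(26 + 11\right)^{2} = 37^{2} = 1369$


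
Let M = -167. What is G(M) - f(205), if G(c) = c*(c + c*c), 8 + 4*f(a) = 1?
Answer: -18518289/4 ≈ -4.6296e+6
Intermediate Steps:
f(a) = -7/4 (f(a) = -2 + (¼)*1 = -2 + ¼ = -7/4)
G(c) = c*(c + c²)
G(M) - f(205) = (-167)²*(1 - 167) - 1*(-7/4) = 27889*(-166) + 7/4 = -4629574 + 7/4 = -18518289/4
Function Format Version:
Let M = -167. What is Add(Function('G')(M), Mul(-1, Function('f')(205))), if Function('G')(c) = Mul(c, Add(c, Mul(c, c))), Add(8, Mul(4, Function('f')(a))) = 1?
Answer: Rational(-18518289, 4) ≈ -4.6296e+6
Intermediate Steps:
Function('f')(a) = Rational(-7, 4) (Function('f')(a) = Add(-2, Mul(Rational(1, 4), 1)) = Add(-2, Rational(1, 4)) = Rational(-7, 4))
Function('G')(c) = Mul(c, Add(c, Pow(c, 2)))
Add(Function('G')(M), Mul(-1, Function('f')(205))) = Add(Mul(Pow(-167, 2), Add(1, -167)), Mul(-1, Rational(-7, 4))) = Add(Mul(27889, -166), Rational(7, 4)) = Add(-4629574, Rational(7, 4)) = Rational(-18518289, 4)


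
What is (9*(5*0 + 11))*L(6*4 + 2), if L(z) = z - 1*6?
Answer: 1980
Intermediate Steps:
L(z) = -6 + z (L(z) = z - 6 = -6 + z)
(9*(5*0 + 11))*L(6*4 + 2) = (9*(5*0 + 11))*(-6 + (6*4 + 2)) = (9*(0 + 11))*(-6 + (24 + 2)) = (9*11)*(-6 + 26) = 99*20 = 1980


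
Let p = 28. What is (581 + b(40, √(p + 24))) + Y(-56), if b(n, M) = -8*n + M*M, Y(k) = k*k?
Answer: 3449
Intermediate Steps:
Y(k) = k²
b(n, M) = M² - 8*n (b(n, M) = -8*n + M² = M² - 8*n)
(581 + b(40, √(p + 24))) + Y(-56) = (581 + ((√(28 + 24))² - 8*40)) + (-56)² = (581 + ((√52)² - 320)) + 3136 = (581 + ((2*√13)² - 320)) + 3136 = (581 + (52 - 320)) + 3136 = (581 - 268) + 3136 = 313 + 3136 = 3449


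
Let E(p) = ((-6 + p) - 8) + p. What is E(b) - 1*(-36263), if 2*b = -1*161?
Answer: 36088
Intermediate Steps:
b = -161/2 (b = (-1*161)/2 = (½)*(-161) = -161/2 ≈ -80.500)
E(p) = -14 + 2*p (E(p) = (-14 + p) + p = -14 + 2*p)
E(b) - 1*(-36263) = (-14 + 2*(-161/2)) - 1*(-36263) = (-14 - 161) + 36263 = -175 + 36263 = 36088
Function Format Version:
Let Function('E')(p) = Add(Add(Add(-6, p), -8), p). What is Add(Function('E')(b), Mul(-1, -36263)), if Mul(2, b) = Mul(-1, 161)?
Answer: 36088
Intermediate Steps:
b = Rational(-161, 2) (b = Mul(Rational(1, 2), Mul(-1, 161)) = Mul(Rational(1, 2), -161) = Rational(-161, 2) ≈ -80.500)
Function('E')(p) = Add(-14, Mul(2, p)) (Function('E')(p) = Add(Add(-14, p), p) = Add(-14, Mul(2, p)))
Add(Function('E')(b), Mul(-1, -36263)) = Add(Add(-14, Mul(2, Rational(-161, 2))), Mul(-1, -36263)) = Add(Add(-14, -161), 36263) = Add(-175, 36263) = 36088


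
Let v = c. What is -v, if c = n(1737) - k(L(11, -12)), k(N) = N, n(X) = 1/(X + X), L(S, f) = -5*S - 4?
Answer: -204967/3474 ≈ -59.000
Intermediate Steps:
L(S, f) = -4 - 5*S
n(X) = 1/(2*X)
c = 204967/3474 (c = (1/2)/1737 - (-4 - 5*11) = (1/2)*(1/1737) - (-4 - 55) = 1/3474 - 1*(-59) = 1/3474 + 59 = 204967/3474 ≈ 59.000)
v = 204967/3474 ≈ 59.000
-v = -1*204967/3474 = -204967/3474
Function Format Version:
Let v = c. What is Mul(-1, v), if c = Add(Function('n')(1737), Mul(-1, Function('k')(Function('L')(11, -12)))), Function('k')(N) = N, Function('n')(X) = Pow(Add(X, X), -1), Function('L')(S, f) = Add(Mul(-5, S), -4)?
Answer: Rational(-204967, 3474) ≈ -59.000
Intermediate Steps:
Function('L')(S, f) = Add(-4, Mul(-5, S))
Function('n')(X) = Mul(Rational(1, 2), Pow(X, -1)) (Function('n')(X) = Pow(Mul(2, X), -1) = Mul(Rational(1, 2), Pow(X, -1)))
c = Rational(204967, 3474) (c = Add(Mul(Rational(1, 2), Pow(1737, -1)), Mul(-1, Add(-4, Mul(-5, 11)))) = Add(Mul(Rational(1, 2), Rational(1, 1737)), Mul(-1, Add(-4, -55))) = Add(Rational(1, 3474), Mul(-1, -59)) = Add(Rational(1, 3474), 59) = Rational(204967, 3474) ≈ 59.000)
v = Rational(204967, 3474) ≈ 59.000
Mul(-1, v) = Mul(-1, Rational(204967, 3474)) = Rational(-204967, 3474)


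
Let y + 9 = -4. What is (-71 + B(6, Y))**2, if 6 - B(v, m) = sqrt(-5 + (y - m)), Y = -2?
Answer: 4209 + 520*I ≈ 4209.0 + 520.0*I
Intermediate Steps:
y = -13 (y = -9 - 4 = -13)
B(v, m) = 6 - sqrt(-18 - m) (B(v, m) = 6 - sqrt(-5 + (-13 - m)) = 6 - sqrt(-18 - m))
(-71 + B(6, Y))**2 = (-71 + (6 - sqrt(-18 - 1*(-2))))**2 = (-71 + (6 - sqrt(-18 + 2)))**2 = (-71 + (6 - sqrt(-16)))**2 = (-71 + (6 - 4*I))**2 = (-65 - 4*I)**2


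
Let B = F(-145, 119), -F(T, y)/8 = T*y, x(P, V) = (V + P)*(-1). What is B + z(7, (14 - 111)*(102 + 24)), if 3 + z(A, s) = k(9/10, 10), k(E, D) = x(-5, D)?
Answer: 138032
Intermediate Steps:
x(P, V) = -P - V (x(P, V) = (P + V)*(-1) = -P - V)
k(E, D) = 5 - D (k(E, D) = -1*(-5) - D = 5 - D)
z(A, s) = -8 (z(A, s) = -3 + (5 - 1*10) = -3 + (5 - 10) = -3 - 5 = -8)
F(T, y) = -8*T*y
B = 138040 (B = -8*(-145)*119 = 138040)
B + z(7, (14 - 111)*(102 + 24)) = 138040 - 8 = 138032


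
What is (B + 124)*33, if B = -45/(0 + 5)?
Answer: 3795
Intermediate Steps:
B = -9 (B = -45/5 = -45*⅕ = -9)
(B + 124)*33 = (-9 + 124)*33 = 115*33 = 3795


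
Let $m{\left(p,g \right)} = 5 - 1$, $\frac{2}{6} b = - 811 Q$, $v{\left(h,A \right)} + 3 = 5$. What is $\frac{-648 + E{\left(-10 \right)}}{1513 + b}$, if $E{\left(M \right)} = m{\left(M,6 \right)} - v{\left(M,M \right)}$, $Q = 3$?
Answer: $\frac{323}{2893} \approx 0.11165$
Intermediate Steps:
$v{\left(h,A \right)} = 2$ ($v{\left(h,A \right)} = -3 + 5 = 2$)
$b = -7299$ ($b = 3 \left(\left(-811\right) 3\right) = 3 \left(-2433\right) = -7299$)
$m{\left(p,g \right)} = 4$
$E{\left(M \right)} = 2$ ($E{\left(M \right)} = 4 - 2 = 2$)
$\frac{-648 + E{\left(-10 \right)}}{1513 + b} = \frac{-648 + 2}{1513 - 7299} = - \frac{646}{-5786} = \left(-646\right) \left(- \frac{1}{5786}\right) = \frac{323}{2893}$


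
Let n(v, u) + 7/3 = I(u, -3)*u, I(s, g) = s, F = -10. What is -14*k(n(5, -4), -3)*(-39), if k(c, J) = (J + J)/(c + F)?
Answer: -9828/11 ≈ -893.45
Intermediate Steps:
n(v, u) = -7/3 + u**2 (n(v, u) = -7/3 + u*u = -7/3 + u**2)
k(c, J) = 2*J/(-10 + c) (k(c, J) = (J + J)/(c - 10) = (2*J)/(-10 + c) = 2*J/(-10 + c))
-14*k(n(5, -4), -3)*(-39) = -28*(-3)/(-10 + (-7/3 + (-4)**2))*(-39) = -28*(-3)/(-10 + (-7/3 + 16))*(-39) = -28*(-3)/(-10 + 41/3)*(-39) = -28*(-3)/11/3*(-39) = -28*(-3)*3/11*(-39) = -14*(-18/11)*(-39) = (252/11)*(-39) = -9828/11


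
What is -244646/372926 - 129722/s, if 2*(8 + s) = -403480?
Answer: -245033659/18809268662 ≈ -0.013027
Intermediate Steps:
s = -201748 (s = -8 + (½)*(-403480) = -8 - 201740 = -201748)
-244646/372926 - 129722/s = -244646/372926 - 129722/(-201748) = -244646*1/372926 - 129722*(-1/201748) = -122323/186463 + 64861/100874 = -245033659/18809268662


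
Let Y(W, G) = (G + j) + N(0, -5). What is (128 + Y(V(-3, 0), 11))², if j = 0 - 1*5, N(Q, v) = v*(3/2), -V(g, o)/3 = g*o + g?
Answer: 64009/4 ≈ 16002.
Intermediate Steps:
V(g, o) = -3*g - 3*g*o (V(g, o) = -3*(g*o + g) = -3*(g + g*o) = -3*g - 3*g*o)
N(Q, v) = 3*v/2 (N(Q, v) = v*(3*(½)) = v*(3/2) = 3*v/2)
j = -5 (j = 0 - 5 = -5)
Y(W, G) = -25/2 + G (Y(W, G) = (G - 5) + (3/2)*(-5) = (-5 + G) - 15/2 = -25/2 + G)
(128 + Y(V(-3, 0), 11))² = (128 + (-25/2 + 11))² = (128 - 3/2)² = (253/2)² = 64009/4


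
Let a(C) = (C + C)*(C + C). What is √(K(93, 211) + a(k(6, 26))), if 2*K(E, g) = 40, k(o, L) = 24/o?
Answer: 2*√21 ≈ 9.1651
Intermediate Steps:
a(C) = 4*C² (a(C) = (2*C)*(2*C) = 4*C²)
K(E, g) = 20 (K(E, g) = (½)*40 = 20)
√(K(93, 211) + a(k(6, 26))) = √(20 + 4*(24/6)²) = √(20 + 4*(24*(⅙))²) = √(20 + 4*4²) = √(20 + 4*16) = √(20 + 64) = √84 = 2*√21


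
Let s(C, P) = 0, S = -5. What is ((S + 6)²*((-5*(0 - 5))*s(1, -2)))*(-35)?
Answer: 0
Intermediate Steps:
((S + 6)²*((-5*(0 - 5))*s(1, -2)))*(-35) = ((-5 + 6)²*(-5*(0 - 5)*0))*(-35) = (1²*(-5*(-5)*0))*(-35) = (1*(25*0))*(-35) = (1*0)*(-35) = 0*(-35) = 0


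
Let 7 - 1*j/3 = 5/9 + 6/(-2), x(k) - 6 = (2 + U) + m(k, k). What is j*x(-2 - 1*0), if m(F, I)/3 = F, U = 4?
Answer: 170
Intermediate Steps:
m(F, I) = 3*F
x(k) = 12 + 3*k (x(k) = 6 + ((2 + 4) + 3*k) = 6 + (6 + 3*k) = 12 + 3*k)
j = 85/3 (j = 21 - 3*(5/9 + 6/(-2)) = 21 - 3*(5*(1/9) + 6*(-1/2)) = 21 - 3*(5/9 - 3) = 21 - 3*(-22/9) = 21 + 22/3 = 85/3 ≈ 28.333)
j*x(-2 - 1*0) = 85*(12 + 3*(-2 - 1*0))/3 = 85*(12 + 3*(-2 + 0))/3 = 85*(12 + 3*(-2))/3 = 85*(12 - 6)/3 = (85/3)*6 = 170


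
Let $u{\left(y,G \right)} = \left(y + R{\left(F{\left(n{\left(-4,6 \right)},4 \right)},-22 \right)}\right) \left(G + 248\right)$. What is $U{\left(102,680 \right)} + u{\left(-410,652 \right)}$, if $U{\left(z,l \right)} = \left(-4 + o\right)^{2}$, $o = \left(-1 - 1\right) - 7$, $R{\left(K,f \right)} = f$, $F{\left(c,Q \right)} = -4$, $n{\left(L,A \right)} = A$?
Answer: $-388631$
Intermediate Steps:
$u{\left(y,G \right)} = \left(-22 + y\right) \left(248 + G\right)$ ($u{\left(y,G \right)} = \left(y - 22\right) \left(G + 248\right) = \left(-22 + y\right) \left(248 + G\right)$)
$o = -9$ ($o = \left(-1 - 1\right) - 7 = -2 - 7 = -9$)
$U{\left(z,l \right)} = 169$ ($U{\left(z,l \right)} = \left(-4 - 9\right)^{2} = \left(-13\right)^{2} = 169$)
$U{\left(102,680 \right)} + u{\left(-410,652 \right)} = 169 + \left(-5456 - 14344 + 248 \left(-410\right) + 652 \left(-410\right)\right) = 169 - 388800 = -388631$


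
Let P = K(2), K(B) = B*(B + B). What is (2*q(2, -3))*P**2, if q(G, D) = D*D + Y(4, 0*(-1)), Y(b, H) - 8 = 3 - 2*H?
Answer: 2560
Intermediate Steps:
K(B) = 2*B**2 (K(B) = B*(2*B) = 2*B**2)
Y(b, H) = 11 - 2*H (Y(b, H) = 8 + (3 - 2*H) = 11 - 2*H)
P = 8 (P = 2*2**2 = 2*4 = 8)
q(G, D) = 11 + D**2 (q(G, D) = D*D + (11 - 0*(-1)) = D**2 + (11 - 2*0) = D**2 + (11 + 0) = D**2 + 11 = 11 + D**2)
(2*q(2, -3))*P**2 = (2*(11 + (-3)**2))*8**2 = (2*(11 + 9))*64 = (2*20)*64 = 40*64 = 2560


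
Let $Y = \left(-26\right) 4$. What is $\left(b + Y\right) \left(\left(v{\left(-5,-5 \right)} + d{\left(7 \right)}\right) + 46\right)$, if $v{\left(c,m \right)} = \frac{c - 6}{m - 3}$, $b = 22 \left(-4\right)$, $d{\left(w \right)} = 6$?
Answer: $-10248$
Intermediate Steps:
$Y = -104$
$b = -88$
$v{\left(c,m \right)} = \frac{-6 + c}{-3 + m}$
$\left(b + Y\right) \left(\left(v{\left(-5,-5 \right)} + d{\left(7 \right)}\right) + 46\right) = \left(-88 - 104\right) \left(\left(\frac{-6 - 5}{-3 - 5} + 6\right) + 46\right) = - 192 \left(\left(\frac{1}{-8} \left(-11\right) + 6\right) + 46\right) = - 192 \left(\left(\left(- \frac{1}{8}\right) \left(-11\right) + 6\right) + 46\right) = - 192 \left(\left(\frac{11}{8} + 6\right) + 46\right) = - 192 \left(\frac{59}{8} + 46\right) = \left(-192\right) \frac{427}{8} = -10248$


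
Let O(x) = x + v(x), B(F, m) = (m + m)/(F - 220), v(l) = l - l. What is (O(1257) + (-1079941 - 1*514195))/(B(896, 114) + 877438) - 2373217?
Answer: -351917685959694/148287079 ≈ -2.3732e+6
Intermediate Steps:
v(l) = 0
B(F, m) = 2*m/(-220 + F) (B(F, m) = (2*m)/(-220 + F) = 2*m/(-220 + F))
O(x) = x (O(x) = x + 0 = x)
(O(1257) + (-1079941 - 1*514195))/(B(896, 114) + 877438) - 2373217 = (1257 + (-1079941 - 1*514195))/(2*114/(-220 + 896) + 877438) - 2373217 = (1257 + (-1079941 - 514195))/(2*114/676 + 877438) - 2373217 = (1257 - 1594136)/(2*114*(1/676) + 877438) - 2373217 = -1592879/(57/169 + 877438) - 2373217 = -1592879/148287079/169 - 2373217 = -1592879*169/148287079 - 2373217 = -269196551/148287079 - 2373217 = -351917685959694/148287079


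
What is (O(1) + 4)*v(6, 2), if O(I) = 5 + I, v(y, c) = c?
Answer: 20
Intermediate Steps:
(O(1) + 4)*v(6, 2) = ((5 + 1) + 4)*2 = (6 + 4)*2 = 10*2 = 20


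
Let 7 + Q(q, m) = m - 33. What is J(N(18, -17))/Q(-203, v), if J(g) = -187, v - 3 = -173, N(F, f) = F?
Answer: 187/210 ≈ 0.89048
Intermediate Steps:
v = -170 (v = 3 - 173 = -170)
Q(q, m) = -40 + m (Q(q, m) = -7 + (m - 33) = -7 + (-33 + m) = -40 + m)
J(N(18, -17))/Q(-203, v) = -187/(-40 - 170) = -187/(-210) = -187*(-1/210) = 187/210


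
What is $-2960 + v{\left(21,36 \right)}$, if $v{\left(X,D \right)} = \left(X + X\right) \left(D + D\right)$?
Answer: $64$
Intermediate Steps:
$v{\left(X,D \right)} = 4 D X$ ($v{\left(X,D \right)} = 2 X 2 D = 4 D X$)
$-2960 + v{\left(21,36 \right)} = -2960 + 4 \cdot 36 \cdot 21 = -2960 + 3024 = 64$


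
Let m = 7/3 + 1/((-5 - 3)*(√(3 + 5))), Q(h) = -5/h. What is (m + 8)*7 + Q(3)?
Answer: 212/3 - 7*√2/32 ≈ 70.357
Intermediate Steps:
m = 7/3 - √2/32 (m = 7*(⅓) + 1/((-8)*(√8)) = 7/3 - √2/4/8 = 7/3 - √2/32 ≈ 2.2891)
(m + 8)*7 + Q(3) = ((7/3 - √2/32) + 8)*7 - 5/3 = (31/3 - √2/32)*7 - 5*⅓ = (217/3 - 7*√2/32) - 5/3 = 212/3 - 7*√2/32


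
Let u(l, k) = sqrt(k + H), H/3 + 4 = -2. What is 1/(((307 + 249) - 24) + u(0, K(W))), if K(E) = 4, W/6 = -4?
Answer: 38/20217 - I*sqrt(14)/283038 ≈ 0.0018796 - 1.322e-5*I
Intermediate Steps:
H = -18 (H = -12 + 3*(-2) = -12 - 6 = -18)
W = -24 (W = 6*(-4) = -24)
u(l, k) = sqrt(-18 + k) (u(l, k) = sqrt(k - 18) = sqrt(-18 + k))
1/(((307 + 249) - 24) + u(0, K(W))) = 1/(((307 + 249) - 24) + sqrt(-18 + 4)) = 1/((556 - 24) + sqrt(-14)) = 1/(532 + I*sqrt(14))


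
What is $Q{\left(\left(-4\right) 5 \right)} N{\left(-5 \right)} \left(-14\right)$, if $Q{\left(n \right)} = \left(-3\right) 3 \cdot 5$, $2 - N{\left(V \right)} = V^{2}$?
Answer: $-14490$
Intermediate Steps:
$N{\left(V \right)} = 2 - V^{2}$
$Q{\left(n \right)} = -45$ ($Q{\left(n \right)} = \left(-9\right) 5 = -45$)
$Q{\left(\left(-4\right) 5 \right)} N{\left(-5 \right)} \left(-14\right) = - 45 \left(2 - \left(-5\right)^{2}\right) \left(-14\right) = - 45 \left(2 - 25\right) \left(-14\right) = \left(-45\right) \left(-23\right) \left(-14\right) = 1035 \left(-14\right) = -14490$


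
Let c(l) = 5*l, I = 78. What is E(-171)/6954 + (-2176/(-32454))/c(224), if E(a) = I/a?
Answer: -71651/12506716845 ≈ -5.7290e-6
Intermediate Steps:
E(a) = 78/a
E(-171)/6954 + (-2176/(-32454))/c(224) = (78/(-171))/6954 + (-2176/(-32454))/((5*224)) = (78*(-1/171))*(1/6954) - 2176*(-1/32454)/1120 = -26/57*1/6954 + (1088/16227)*(1/1120) = -13/198189 + 34/567945 = -71651/12506716845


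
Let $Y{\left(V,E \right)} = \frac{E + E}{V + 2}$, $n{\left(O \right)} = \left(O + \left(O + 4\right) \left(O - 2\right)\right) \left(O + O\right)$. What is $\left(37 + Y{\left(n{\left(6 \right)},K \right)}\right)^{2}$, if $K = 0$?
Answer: $1369$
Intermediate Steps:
$n{\left(O \right)} = 2 O \left(O + \left(-2 + O\right) \left(4 + O\right)\right)$ ($n{\left(O \right)} = \left(O + \left(4 + O\right) \left(-2 + O\right)\right) 2 O = \left(O + \left(-2 + O\right) \left(4 + O\right)\right) 2 O = 2 O \left(O + \left(-2 + O\right) \left(4 + O\right)\right)$)
$Y{\left(V,E \right)} = \frac{2 E}{2 + V}$
$\left(37 + Y{\left(n{\left(6 \right)},K \right)}\right)^{2} = \left(37 + 2 \cdot 0 \frac{1}{2 + 2 \cdot 6 \left(-8 + 6^{2} + 3 \cdot 6\right)}\right)^{2} = \left(37 + 2 \cdot 0 \frac{1}{2 + 2 \cdot 6 \left(-8 + 36 + 18\right)}\right)^{2} = \left(37 + 2 \cdot 0 \frac{1}{2 + 2 \cdot 6 \cdot 46}\right)^{2} = \left(37 + 2 \cdot 0 \frac{1}{2 + 552}\right)^{2} = \left(37 + 2 \cdot 0 \cdot \frac{1}{554}\right)^{2} = \left(37 + 0\right)^{2} = 37^{2} = 1369$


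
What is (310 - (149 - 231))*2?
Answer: 784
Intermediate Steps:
(310 - (149 - 231))*2 = (310 - 1*(-82))*2 = (310 + 82)*2 = 392*2 = 784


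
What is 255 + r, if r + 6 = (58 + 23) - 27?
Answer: 303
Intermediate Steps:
r = 48 (r = -6 + ((58 + 23) - 27) = -6 + (81 - 27) = -6 + 54 = 48)
255 + r = 255 + 48 = 303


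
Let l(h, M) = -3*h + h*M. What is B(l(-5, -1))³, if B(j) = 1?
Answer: 1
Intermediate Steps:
l(h, M) = -3*h + M*h
B(l(-5, -1))³ = 1³ = 1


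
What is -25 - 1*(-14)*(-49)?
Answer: -711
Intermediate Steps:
-25 - 1*(-14)*(-49) = -25 + 14*(-49) = -25 - 686 = -711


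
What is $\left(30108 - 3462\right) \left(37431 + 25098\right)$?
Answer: $1666147734$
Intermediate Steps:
$\left(30108 - 3462\right) \left(37431 + 25098\right) = 26646 \cdot 62529 = 1666147734$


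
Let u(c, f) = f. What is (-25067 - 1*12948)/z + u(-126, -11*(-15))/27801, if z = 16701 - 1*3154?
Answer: -351539920/125540049 ≈ -2.8002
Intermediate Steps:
z = 13547 (z = 16701 - 3154 = 13547)
(-25067 - 1*12948)/z + u(-126, -11*(-15))/27801 = (-25067 - 1*12948)/13547 - 11*(-15)/27801 = (-25067 - 12948)*(1/13547) + 165*(1/27801) = -38015*1/13547 + 55/9267 = -38015/13547 + 55/9267 = -351539920/125540049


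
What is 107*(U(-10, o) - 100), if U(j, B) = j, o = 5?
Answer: -11770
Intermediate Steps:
107*(U(-10, o) - 100) = 107*(-10 - 100) = 107*(-110) = -11770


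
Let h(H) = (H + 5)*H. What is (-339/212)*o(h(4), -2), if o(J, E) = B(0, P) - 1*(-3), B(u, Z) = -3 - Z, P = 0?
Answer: 0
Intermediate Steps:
h(H) = H*(5 + H) (h(H) = (5 + H)*H = H*(5 + H))
o(J, E) = 0 (o(J, E) = (-3 - 1*0) - 1*(-3) = (-3 + 0) + 3 = -3 + 3 = 0)
(-339/212)*o(h(4), -2) = -339/212*0 = 0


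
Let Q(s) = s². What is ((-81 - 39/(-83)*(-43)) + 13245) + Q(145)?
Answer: 2836010/83 ≈ 34169.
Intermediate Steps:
((-81 - 39/(-83)*(-43)) + 13245) + Q(145) = ((-81 - 39/(-83)*(-43)) + 13245) + 145² = ((-81 - 39*(-1/83)*(-43)) + 13245) + 21025 = ((-81 + (39/83)*(-43)) + 13245) + 21025 = ((-81 - 1677/83) + 13245) + 21025 = (-8400/83 + 13245) + 21025 = 1090935/83 + 21025 = 2836010/83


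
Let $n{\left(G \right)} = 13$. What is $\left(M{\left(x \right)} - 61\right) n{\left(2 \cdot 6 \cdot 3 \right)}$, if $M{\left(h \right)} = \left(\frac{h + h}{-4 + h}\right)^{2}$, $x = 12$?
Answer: $-676$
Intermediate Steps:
$M{\left(h \right)} = \frac{4 h^{2}}{\left(-4 + h\right)^{2}}$ ($M{\left(h \right)} = \left(\frac{2 h}{-4 + h}\right)^{2} = \frac{4 h^{2}}{\left(-4 + h\right)^{2}}$)
$\left(M{\left(x \right)} - 61\right) n{\left(2 \cdot 6 \cdot 3 \right)} = \left(\frac{4 \cdot 12^{2}}{\left(-4 + 12\right)^{2}} - 61\right) 13 = \left(4 \cdot 144 \cdot \frac{1}{64} - 61\right) 13 = \left(9 - 61\right) 13 = \left(-52\right) 13 = -676$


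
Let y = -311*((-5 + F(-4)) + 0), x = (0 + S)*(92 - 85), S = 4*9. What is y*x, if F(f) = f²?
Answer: -862092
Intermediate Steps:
S = 36
x = 252 (x = (0 + 36)*(92 - 85) = 36*7 = 252)
y = -3421 (y = -311*((-5 + (-4)²) + 0) = -311*((-5 + 16) + 0) = -311*(11 + 0) = -311*11 = -3421)
y*x = -3421*252 = -862092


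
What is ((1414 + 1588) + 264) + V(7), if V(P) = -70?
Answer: 3196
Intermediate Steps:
((1414 + 1588) + 264) + V(7) = ((1414 + 1588) + 264) - 70 = (3002 + 264) - 70 = 3266 - 70 = 3196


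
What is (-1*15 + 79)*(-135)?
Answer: -8640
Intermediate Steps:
(-1*15 + 79)*(-135) = (-15 + 79)*(-135) = 64*(-135) = -8640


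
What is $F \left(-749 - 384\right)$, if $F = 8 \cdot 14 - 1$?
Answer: $-125763$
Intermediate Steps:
$F = 111$ ($F = 112 - 1 = 111$)
$F \left(-749 - 384\right) = 111 \left(-749 - 384\right) = 111 \left(-1133\right) = -125763$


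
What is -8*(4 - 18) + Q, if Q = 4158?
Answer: 4270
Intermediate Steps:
-8*(4 - 18) + Q = -8*(4 - 18) + 4158 = -8*(-14) + 4158 = 112 + 4158 = 4270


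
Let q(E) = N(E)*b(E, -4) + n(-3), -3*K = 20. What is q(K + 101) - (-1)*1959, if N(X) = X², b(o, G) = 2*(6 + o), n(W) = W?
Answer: 48266390/27 ≈ 1.7876e+6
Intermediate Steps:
K = -20/3 (K = -⅓*20 = -20/3 ≈ -6.6667)
b(o, G) = 12 + 2*o
q(E) = -3 + E²*(12 + 2*E) (q(E) = E²*(12 + 2*E) - 3 = -3 + E²*(12 + 2*E))
q(K + 101) - (-1)*1959 = (-3 + 2*(-20/3 + 101)²*(6 + (-20/3 + 101))) - (-1)*1959 = (-3 + 2*(283/3)²*(6 + 283/3)) - 1*(-1959) = (-3 + 2*(80089/9)*(301/3)) + 1959 = (-3 + 48213578/27) + 1959 = 48213497/27 + 1959 = 48266390/27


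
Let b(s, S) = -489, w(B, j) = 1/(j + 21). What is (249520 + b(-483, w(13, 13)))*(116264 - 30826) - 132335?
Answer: 21276578243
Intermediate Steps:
w(B, j) = 1/(21 + j)
(249520 + b(-483, w(13, 13)))*(116264 - 30826) - 132335 = (249520 - 489)*(116264 - 30826) - 132335 = 249031*85438 - 132335 = 21276710578 - 132335 = 21276578243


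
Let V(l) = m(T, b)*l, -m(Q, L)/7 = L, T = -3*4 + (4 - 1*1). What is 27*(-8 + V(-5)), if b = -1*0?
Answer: -216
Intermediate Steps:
T = -9 (T = -12 + (4 - 1) = -12 + 3 = -9)
b = 0
m(Q, L) = -7*L
V(l) = 0 (V(l) = (-7*0)*l = 0*l = 0)
27*(-8 + V(-5)) = 27*(-8 + 0) = 27*(-8) = -216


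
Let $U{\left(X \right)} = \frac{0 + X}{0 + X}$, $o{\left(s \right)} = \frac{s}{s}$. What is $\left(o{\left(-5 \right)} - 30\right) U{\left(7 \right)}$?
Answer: $-29$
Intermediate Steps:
$o{\left(s \right)} = 1$
$U{\left(X \right)} = 1$ ($U{\left(X \right)} = \frac{X}{X} = 1$)
$\left(o{\left(-5 \right)} - 30\right) U{\left(7 \right)} = \left(1 - 30\right) 1 = \left(-29\right) 1 = -29$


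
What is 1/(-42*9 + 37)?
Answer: -1/341 ≈ -0.0029326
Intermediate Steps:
1/(-42*9 + 37) = 1/(-378 + 37) = 1/(-341) = -1/341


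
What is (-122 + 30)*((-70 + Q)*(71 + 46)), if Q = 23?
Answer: 505908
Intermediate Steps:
(-122 + 30)*((-70 + Q)*(71 + 46)) = (-122 + 30)*((-70 + 23)*(71 + 46)) = -(-4324)*117 = -92*(-5499) = 505908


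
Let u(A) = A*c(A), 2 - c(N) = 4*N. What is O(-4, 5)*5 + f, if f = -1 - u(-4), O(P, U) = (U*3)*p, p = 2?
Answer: 221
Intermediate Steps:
c(N) = 2 - 4*N
u(A) = A*(2 - 4*A)
O(P, U) = 6*U (O(P, U) = (U*3)*2 = (3*U)*2 = 6*U)
f = 71 (f = -1 - 2*(-4)*(1 - 2*(-4)) = -1 - 2*(-4)*(1 + 8) = -1 - 2*(-4)*9 = -1 - 1*(-72) = -1 + 72 = 71)
O(-4, 5)*5 + f = (6*5)*5 + 71 = 30*5 + 71 = 150 + 71 = 221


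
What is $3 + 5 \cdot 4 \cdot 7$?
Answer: $143$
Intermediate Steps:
$3 + 5 \cdot 4 \cdot 7 = 3 + 20 \cdot 7 = 3 + 140 = 143$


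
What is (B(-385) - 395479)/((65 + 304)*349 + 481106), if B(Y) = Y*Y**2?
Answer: -57462104/609887 ≈ -94.218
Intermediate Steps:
B(Y) = Y**3
(B(-385) - 395479)/((65 + 304)*349 + 481106) = ((-385)**3 - 395479)/((65 + 304)*349 + 481106) = (-57066625 - 395479)/(369*349 + 481106) = -57462104/(128781 + 481106) = -57462104/609887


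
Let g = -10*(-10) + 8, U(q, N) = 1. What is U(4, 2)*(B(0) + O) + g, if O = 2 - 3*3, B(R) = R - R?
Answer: 101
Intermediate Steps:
B(R) = 0
O = -7 (O = 2 - 9 = -7)
g = 108 (g = 100 + 8 = 108)
U(4, 2)*(B(0) + O) + g = 1*(0 - 7) + 108 = 1*(-7) + 108 = -7 + 108 = 101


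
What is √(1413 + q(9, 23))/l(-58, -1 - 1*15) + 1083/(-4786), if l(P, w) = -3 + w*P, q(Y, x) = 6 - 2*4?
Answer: -1083/4786 + √1411/925 ≈ -0.18568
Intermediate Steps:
q(Y, x) = -2 (q(Y, x) = 6 - 8 = -2)
l(P, w) = -3 + P*w
√(1413 + q(9, 23))/l(-58, -1 - 1*15) + 1083/(-4786) = √(1413 - 2)/(-3 - 58*(-1 - 1*15)) + 1083/(-4786) = √1411/(-3 - 58*(-1 - 15)) + 1083*(-1/4786) = √1411/(-3 - 58*(-16)) - 1083/4786 = √1411/(-3 + 928) - 1083/4786 = √1411/925 - 1083/4786 = -1083/4786 + √1411/925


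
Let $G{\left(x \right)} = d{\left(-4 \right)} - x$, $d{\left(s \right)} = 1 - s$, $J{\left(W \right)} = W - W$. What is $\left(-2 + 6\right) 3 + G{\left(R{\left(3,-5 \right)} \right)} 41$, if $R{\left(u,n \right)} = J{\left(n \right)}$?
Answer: $217$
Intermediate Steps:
$J{\left(W \right)} = 0$
$R{\left(u,n \right)} = 0$
$G{\left(x \right)} = 5 - x$ ($G{\left(x \right)} = \left(1 - -4\right) - x = \left(1 + 4\right) - x = 5 - x$)
$\left(-2 + 6\right) 3 + G{\left(R{\left(3,-5 \right)} \right)} 41 = \left(-2 + 6\right) 3 + \left(5 - 0\right) 41 = 4 \cdot 3 + \left(5 + 0\right) 41 = 12 + 5 \cdot 41 = 12 + 205 = 217$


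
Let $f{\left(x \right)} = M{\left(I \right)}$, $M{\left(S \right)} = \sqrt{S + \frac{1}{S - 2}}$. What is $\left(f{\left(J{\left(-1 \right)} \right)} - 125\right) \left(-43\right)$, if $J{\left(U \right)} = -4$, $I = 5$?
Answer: $5375 - \frac{172 \sqrt{3}}{3} \approx 5275.7$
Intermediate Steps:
$M{\left(S \right)} = \sqrt{S + \frac{1}{-2 + S}}$
$f{\left(x \right)} = \frac{4 \sqrt{3}}{3}$ ($f{\left(x \right)} = \sqrt{\frac{1 + 5 \left(-2 + 5\right)}{-2 + 5}} = \sqrt{\frac{1 + 5 \cdot 3}{3}} = \sqrt{\frac{1 + 15}{3}} = \sqrt{\frac{1}{3} \cdot 16} = \sqrt{\frac{16}{3}} = \frac{4 \sqrt{3}}{3}$)
$\left(f{\left(J{\left(-1 \right)} \right)} - 125\right) \left(-43\right) = \left(\frac{4 \sqrt{3}}{3} - 125\right) \left(-43\right) = \left(-125 + \frac{4 \sqrt{3}}{3}\right) \left(-43\right) = 5375 - \frac{172 \sqrt{3}}{3}$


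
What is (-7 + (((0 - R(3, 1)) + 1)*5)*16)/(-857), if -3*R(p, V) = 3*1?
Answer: -153/857 ≈ -0.17853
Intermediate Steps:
R(p, V) = -1
(-7 + (((0 - R(3, 1)) + 1)*5)*16)/(-857) = (-7 + (((0 - 1*(-1)) + 1)*5)*16)/(-857) = (-7 + (((0 + 1) + 1)*5)*16)*(-1/857) = (-7 + ((1 + 1)*5)*16)*(-1/857) = (-7 + (2*5)*16)*(-1/857) = (-7 + 10*16)*(-1/857) = (-7 + 160)*(-1/857) = 153*(-1/857) = -153/857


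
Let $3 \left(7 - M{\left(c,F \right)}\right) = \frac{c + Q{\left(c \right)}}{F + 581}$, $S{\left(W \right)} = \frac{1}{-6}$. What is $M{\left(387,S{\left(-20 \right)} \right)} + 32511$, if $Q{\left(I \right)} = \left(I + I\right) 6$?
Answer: $\frac{113315168}{3485} \approx 32515.0$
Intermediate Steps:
$Q{\left(I \right)} = 12 I$ ($Q{\left(I \right)} = 2 I 6 = 12 I$)
$S{\left(W \right)} = - \frac{1}{6}$
$M{\left(c,F \right)} = 7 - \frac{13 c}{3 \left(581 + F\right)}$ ($M{\left(c,F \right)} = 7 - \frac{\left(c + 12 c\right) \frac{1}{F + 581}}{3} = 7 - \frac{13 c \frac{1}{581 + F}}{3} = 7 - \frac{13 c}{3 \left(581 + F\right)}$)
$M{\left(387,S{\left(-20 \right)} \right)} + 32511 = \frac{12201 - 5031 + 21 \left(- \frac{1}{6}\right)}{3 \left(581 - \frac{1}{6}\right)} + 32511 = \frac{12201 - 5031 - \frac{7}{2}}{3 \cdot \frac{3485}{6}} + 32511 = \frac{1}{3} \cdot \frac{6}{3485} \cdot \frac{14333}{2} + 32511 = \frac{14333}{3485} + 32511 = \frac{113315168}{3485}$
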